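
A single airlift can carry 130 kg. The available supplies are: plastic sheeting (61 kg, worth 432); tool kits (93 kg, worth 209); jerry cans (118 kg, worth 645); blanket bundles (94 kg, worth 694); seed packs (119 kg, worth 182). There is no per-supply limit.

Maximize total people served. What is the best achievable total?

By people served per kg: blanket bundles 7.38, plastic sheeting 7.08, jerry cans 5.47, tool kits 2.25 lead.
Taking the top-ratio supplies first gives blanket bundles for 694 (94 kg).
The 94 kg tied up in blanket bundles is better spent on 2×plastic sheeting — total rises to 864 (122 kg).
Nothing else within 130 kg beats 864.

864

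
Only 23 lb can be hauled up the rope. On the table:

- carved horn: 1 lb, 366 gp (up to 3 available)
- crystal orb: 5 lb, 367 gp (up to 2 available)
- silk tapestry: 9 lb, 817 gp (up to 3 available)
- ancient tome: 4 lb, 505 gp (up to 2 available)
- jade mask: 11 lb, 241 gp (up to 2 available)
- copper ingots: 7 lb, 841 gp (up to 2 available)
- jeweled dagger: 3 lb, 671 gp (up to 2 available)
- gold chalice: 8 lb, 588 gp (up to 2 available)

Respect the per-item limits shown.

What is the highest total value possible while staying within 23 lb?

4122

Ranking by ratio (value/lb): carved horn 366.00, jeweled dagger 223.67, ancient tome 126.25, copper ingots 120.14.
A density-first pass picks 3×carved horn + crystal orb + 2×ancient tome + 2×jeweled dagger — 3817 at 22 lb.
The 13 lb tied up in crystal orb and 2×ancient tome is better spent on 2×copper ingots — total rises to 4122 (23 lb).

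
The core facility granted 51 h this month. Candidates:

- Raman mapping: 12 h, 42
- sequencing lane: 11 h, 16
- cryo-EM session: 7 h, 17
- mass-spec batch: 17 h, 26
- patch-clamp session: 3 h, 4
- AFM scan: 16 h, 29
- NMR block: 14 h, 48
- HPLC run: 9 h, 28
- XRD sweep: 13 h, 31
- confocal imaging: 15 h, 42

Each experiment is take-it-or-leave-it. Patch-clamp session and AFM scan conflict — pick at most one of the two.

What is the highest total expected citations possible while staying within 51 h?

160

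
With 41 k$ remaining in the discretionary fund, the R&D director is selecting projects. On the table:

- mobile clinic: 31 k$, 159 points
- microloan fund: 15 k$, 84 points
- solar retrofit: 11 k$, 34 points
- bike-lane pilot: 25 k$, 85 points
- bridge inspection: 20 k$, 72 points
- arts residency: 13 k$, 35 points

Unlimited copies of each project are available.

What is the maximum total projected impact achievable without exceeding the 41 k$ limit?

202

Taking 2×microloan fund + solar retrofit: 41 k$ used, 202 in projected impact.
Nothing else within 41 k$ beats 202.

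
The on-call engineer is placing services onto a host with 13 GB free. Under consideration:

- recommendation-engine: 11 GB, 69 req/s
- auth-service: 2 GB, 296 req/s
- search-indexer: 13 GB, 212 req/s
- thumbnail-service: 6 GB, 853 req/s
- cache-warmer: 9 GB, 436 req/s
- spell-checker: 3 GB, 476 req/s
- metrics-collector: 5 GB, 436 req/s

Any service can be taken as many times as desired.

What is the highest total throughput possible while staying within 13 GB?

2020

Taking the top-ratio services first gives 4×spell-checker for 1904 (12 GB).
Replace spell-checker with 2×auth-service: the trade gains 116 net, giving 2020 at 13 GB.
That's the maximum — no swap from here does better than 2020.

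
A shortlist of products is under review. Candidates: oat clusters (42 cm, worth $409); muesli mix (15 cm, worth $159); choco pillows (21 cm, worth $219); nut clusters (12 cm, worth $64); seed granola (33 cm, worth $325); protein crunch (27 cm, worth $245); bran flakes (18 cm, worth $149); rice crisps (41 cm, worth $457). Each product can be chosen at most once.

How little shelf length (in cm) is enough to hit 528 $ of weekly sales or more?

54

Minimise cm subject to total weekly sales ≥ 528.
choco pillows + seed granola: 544 weekly sales at 54 cm.
Below 54 cm the best achievable stays under 528.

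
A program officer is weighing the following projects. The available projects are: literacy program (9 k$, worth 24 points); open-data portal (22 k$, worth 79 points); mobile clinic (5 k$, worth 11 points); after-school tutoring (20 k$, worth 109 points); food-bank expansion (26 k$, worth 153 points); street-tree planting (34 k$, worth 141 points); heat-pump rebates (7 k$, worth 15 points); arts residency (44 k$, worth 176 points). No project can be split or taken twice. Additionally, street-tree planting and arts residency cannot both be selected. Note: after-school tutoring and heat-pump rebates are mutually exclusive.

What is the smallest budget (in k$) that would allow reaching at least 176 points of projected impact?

35

Need the lightest bundle worth ≥ 176.
Taking literacy program + food-bank expansion gives 177 (≥ 176) for 35 k$.
Below 35 k$ the best achievable stays under 176.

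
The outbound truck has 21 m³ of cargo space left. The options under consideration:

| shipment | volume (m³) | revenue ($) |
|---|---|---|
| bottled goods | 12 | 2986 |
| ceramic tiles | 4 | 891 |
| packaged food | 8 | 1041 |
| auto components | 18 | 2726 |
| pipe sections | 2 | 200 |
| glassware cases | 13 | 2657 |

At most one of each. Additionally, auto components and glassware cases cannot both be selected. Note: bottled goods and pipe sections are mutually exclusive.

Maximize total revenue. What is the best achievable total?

4027

Density check — bottled goods 248.83, ceramic tiles 222.75, glassware cases 204.38 are the best per m³.
Best packing: bottled goods + packaged food — 20 m³, 4027 total.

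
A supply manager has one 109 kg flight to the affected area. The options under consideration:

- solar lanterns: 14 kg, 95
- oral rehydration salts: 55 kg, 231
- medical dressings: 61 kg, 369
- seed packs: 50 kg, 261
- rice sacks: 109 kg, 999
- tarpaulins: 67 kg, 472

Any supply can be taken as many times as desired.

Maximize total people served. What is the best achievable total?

Best packing: rice sacks — 109 kg, 999 total.

999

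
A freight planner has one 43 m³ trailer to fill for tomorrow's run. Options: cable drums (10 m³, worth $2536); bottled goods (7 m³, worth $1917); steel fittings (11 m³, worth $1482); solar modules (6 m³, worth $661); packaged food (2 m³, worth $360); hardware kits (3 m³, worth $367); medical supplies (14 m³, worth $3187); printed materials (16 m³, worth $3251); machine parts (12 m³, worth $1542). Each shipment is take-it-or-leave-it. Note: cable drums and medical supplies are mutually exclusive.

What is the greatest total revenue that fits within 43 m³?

9082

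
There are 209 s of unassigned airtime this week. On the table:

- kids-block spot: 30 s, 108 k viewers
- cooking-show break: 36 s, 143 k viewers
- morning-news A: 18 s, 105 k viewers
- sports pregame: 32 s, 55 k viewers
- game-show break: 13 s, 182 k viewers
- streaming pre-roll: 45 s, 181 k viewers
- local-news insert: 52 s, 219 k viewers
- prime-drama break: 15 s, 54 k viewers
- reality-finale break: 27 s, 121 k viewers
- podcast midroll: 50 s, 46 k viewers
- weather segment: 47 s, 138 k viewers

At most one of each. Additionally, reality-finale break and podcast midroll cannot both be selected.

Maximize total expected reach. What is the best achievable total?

1005

Density check — game-show break 14.00, morning-news A 5.83, reality-finale break 4.48 are the best per s.
Best packing: cooking-show break + morning-news A + game-show break + streaming pre-roll + local-news insert + prime-drama break + reality-finale break — 206 s, 1005 total.
The closest alternative, kids-block spot + cooking-show break + morning-news A + game-show break + streaming pre-roll + local-news insert + prime-drama break, reaches only 992.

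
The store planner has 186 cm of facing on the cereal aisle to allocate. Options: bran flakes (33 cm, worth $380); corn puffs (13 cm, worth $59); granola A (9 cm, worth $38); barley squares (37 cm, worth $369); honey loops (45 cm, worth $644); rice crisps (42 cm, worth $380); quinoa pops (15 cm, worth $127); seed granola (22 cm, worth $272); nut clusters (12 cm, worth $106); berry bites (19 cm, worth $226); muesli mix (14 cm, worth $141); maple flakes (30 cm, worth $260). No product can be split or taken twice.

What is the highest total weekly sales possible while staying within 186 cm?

Density check — honey loops 14.31, seed granola 12.36, berry bites 11.89 are the best per cm.
The ratio heuristic lands on bran flakes + barley squares + honey loops + seed granola + nut clusters + berry bites + muesli mix (2138) but leaves 4 cm idle.
Dropping nut clusters frees 12 cm; slotting in quinoa pops (15 cm) lifts the total to 2159 at 185 cm.

2159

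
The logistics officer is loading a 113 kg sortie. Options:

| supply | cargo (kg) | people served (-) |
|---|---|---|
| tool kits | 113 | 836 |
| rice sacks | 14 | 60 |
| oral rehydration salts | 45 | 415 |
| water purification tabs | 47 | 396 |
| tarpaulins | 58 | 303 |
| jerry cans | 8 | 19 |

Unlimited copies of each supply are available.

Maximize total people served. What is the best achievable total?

909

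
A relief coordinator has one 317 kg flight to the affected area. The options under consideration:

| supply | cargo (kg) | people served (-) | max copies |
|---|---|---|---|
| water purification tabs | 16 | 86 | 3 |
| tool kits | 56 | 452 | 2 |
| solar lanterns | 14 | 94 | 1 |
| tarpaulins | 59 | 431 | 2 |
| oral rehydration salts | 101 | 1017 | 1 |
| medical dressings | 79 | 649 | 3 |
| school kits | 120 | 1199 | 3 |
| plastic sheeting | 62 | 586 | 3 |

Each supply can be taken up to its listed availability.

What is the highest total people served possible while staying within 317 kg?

3078

Density check — oral rehydration salts 10.07, school kits 9.99, plastic sheeting 9.45 are the best per kg.
Taking the top-ratio supplies first gives water purification tabs + solar lanterns + oral rehydration salts + school kits + plastic sheeting for 2982 (313 kg).
The 117 kg tied up in water purification tabs and oral rehydration salts is better spent on school kits — total rises to 3078 (316 kg).
Nothing else within 317 kg beats 3078.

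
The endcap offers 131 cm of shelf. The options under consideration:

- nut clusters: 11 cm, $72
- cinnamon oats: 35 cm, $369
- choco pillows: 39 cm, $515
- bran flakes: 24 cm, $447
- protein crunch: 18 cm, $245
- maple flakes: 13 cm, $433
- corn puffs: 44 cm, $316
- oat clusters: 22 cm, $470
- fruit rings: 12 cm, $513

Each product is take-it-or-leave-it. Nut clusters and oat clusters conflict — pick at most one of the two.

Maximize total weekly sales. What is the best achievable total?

2623

By weekly sales per cm: fruit rings 42.75, maple flakes 33.31, oat clusters 21.36 lead.
Choco pillows + bran flakes + protein crunch + maple flakes + oat clusters + fruit rings uses 128 of the 131 cm and totals 2623.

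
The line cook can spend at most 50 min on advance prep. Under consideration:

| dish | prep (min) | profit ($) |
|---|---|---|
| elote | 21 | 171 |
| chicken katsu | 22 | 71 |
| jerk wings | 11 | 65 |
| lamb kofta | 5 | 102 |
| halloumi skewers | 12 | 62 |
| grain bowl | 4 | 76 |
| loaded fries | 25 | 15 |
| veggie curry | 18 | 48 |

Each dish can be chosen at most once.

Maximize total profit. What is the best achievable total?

By profit per min: lamb kofta 20.40, grain bowl 19.00, elote 8.14, jerk wings 5.91 lead.
Elote + jerk wings + lamb kofta + grain bowl uses 41 of the 50 min and totals 414.
The closest alternative, elote + lamb kofta + halloumi skewers + grain bowl, reaches only 411.

414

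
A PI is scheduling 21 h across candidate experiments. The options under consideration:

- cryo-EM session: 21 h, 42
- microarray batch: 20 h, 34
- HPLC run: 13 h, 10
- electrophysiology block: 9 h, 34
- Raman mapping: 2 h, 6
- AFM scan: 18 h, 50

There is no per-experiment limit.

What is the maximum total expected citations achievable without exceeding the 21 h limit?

The ratio ordering already packs tightly: 2×electrophysiology block + Raman mapping, 20 h, 74.
Nothing else within 21 h beats 74.

74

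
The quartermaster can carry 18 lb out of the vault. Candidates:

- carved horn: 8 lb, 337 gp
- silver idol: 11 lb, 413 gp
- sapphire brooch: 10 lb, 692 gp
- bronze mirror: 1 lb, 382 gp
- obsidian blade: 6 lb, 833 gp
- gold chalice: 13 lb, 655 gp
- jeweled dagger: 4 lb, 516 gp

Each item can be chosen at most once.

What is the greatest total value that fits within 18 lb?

Density check — bronze mirror 382.00, obsidian blade 138.83, jeweled dagger 129.00 are the best per lb.
Taking the top-ratio items first gives bronze mirror + obsidian blade + jeweled dagger for 1731 (11 lb).
The 4 lb tied up in jeweled dagger is better spent on sapphire brooch — total rises to 1907 (17 lb).
The closest alternative, bronze mirror + obsidian blade + jeweled dagger, reaches only 1731.

1907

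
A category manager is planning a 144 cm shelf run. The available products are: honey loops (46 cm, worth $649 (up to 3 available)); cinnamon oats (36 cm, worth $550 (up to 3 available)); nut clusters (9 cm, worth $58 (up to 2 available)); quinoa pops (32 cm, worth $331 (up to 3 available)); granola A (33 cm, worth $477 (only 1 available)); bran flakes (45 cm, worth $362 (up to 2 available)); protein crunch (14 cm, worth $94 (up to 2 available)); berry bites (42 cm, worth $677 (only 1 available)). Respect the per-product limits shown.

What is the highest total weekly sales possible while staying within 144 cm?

2127

By weekly sales per cm: berry bites 16.12, cinnamon oats 15.28, granola A 14.45, honey loops 14.11 lead.
A density-first pass picks 2×cinnamon oats + 2×protein crunch + berry bites — 1965 at 142 cm.
Replace 2×protein crunch and berry bites with cinnamon oats + granola A: the trade gains 162 net, giving 2127 at 141 cm.
The spare 3 cm is too small for any remaining product, and no exchange beats 2127.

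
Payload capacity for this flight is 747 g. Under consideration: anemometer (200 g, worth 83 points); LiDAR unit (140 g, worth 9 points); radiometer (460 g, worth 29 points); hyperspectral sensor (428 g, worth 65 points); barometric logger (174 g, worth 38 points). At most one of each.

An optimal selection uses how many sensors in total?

2

Best achievable data value is 148.
anemometer + hyperspectral sensor hits 148 at 628 g.
Any selection reaching 148 contains exactly 2 sensors.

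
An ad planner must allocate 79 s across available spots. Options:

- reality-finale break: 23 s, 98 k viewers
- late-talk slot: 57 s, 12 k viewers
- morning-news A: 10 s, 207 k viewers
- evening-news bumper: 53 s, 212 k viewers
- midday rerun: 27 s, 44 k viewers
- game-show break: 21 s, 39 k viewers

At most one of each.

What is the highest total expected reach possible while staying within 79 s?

419

A density-first pass picks reality-finale break + morning-news A + game-show break — 344 at 54 s.
Dropping reality-finale break and game-show break frees 44 s; slotting in evening-news bumper (53 s) lifts the total to 419 at 63 s.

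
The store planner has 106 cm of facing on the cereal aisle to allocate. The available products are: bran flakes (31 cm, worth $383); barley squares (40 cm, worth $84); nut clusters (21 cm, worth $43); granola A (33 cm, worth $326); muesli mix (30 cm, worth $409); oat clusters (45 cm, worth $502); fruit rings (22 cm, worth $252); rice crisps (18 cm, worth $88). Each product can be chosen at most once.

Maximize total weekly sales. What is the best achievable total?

Filling by ratio: bran flakes + muesli mix + fruit rings + rice crisps for 1132, with 5 cm left unused.
The 40 cm tied up in fruit rings and rice crisps is better spent on oat clusters — total rises to 1294 (106 cm).
Next best is muesli mix + oat clusters + fruit rings at 1163 (97 cm) — short by 131.

1294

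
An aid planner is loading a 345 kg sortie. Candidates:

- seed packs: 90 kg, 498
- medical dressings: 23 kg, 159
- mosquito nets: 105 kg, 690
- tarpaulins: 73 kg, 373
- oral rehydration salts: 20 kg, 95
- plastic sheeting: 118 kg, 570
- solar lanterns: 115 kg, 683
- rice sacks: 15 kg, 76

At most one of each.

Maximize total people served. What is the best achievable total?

2042

The ratio heuristic lands on seed packs + medical dressings + mosquito nets + solar lanterns (2030) but leaves 12 kg idle.
Dropping medical dressings frees 23 kg; slotting in oral rehydration salts + rice sacks (35 kg) lifts the total to 2042 at 345 kg.
Nothing else within 345 kg beats 2042.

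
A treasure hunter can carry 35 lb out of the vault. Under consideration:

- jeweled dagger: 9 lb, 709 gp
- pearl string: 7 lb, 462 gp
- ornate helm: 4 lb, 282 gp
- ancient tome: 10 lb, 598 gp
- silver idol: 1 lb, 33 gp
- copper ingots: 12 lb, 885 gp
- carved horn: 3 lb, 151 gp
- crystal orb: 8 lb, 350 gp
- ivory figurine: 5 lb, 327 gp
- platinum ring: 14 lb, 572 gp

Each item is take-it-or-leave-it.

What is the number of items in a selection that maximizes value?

5

Best achievable value is 2489.
For example jeweled dagger + pearl string + ornate helm + copper ingots + carved horn achieves it, using 35 lb.
Every optimal selection uses 5 items.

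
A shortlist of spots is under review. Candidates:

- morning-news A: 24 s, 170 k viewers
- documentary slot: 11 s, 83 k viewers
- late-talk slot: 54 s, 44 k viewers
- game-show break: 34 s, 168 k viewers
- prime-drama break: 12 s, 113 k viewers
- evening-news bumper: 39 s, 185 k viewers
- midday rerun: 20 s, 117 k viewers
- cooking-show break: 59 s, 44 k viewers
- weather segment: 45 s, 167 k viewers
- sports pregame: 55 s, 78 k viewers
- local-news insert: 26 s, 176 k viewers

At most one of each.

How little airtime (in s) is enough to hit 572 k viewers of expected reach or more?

Look for the lowest-airtime combination reaching 572.
Taking morning-news A + prime-drama break + midday rerun + local-news insert gives 576 (≥ 572) for 82 s.
No combination under 82 s hits 572.

82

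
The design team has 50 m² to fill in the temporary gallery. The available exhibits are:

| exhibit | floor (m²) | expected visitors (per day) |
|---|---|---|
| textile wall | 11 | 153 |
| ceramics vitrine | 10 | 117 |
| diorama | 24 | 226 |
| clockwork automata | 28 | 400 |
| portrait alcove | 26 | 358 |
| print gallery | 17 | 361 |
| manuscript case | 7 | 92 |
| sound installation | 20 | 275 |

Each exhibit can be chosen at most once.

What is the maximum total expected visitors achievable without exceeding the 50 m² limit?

811

Taking the top-ratio exhibits first gives clockwork automata + print gallery for 761 (45 m²).
Replace clockwork automata with portrait alcove + manuscript case: the trade gains 50 net, giving 811 at 50 m².
An exhaustive check of the 256 subsets confirms 811.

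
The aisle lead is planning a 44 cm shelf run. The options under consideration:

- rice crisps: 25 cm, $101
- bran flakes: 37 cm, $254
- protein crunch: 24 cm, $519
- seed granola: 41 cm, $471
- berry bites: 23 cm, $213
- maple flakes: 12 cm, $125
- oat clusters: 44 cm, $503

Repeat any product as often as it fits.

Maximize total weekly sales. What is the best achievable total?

Best packing: protein crunch + maple flakes — 36 cm, 644 total.
Nothing else within 44 cm beats 644.

644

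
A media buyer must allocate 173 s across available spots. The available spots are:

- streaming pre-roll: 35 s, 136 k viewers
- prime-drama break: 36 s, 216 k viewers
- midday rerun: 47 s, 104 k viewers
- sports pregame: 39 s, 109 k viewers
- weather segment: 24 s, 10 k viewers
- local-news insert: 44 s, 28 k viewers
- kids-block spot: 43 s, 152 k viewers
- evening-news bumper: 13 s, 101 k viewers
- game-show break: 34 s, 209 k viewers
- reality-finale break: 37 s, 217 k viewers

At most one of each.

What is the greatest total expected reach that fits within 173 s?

895

The ratio heuristic lands on streaming pre-roll + prime-drama break + evening-news bumper + game-show break + reality-finale break (879) but leaves 18 s idle.
Dropping streaming pre-roll frees 35 s; slotting in kids-block spot (43 s) lifts the total to 895 at 163 s.
Every other selection either busts 173 s or fails to beat 895.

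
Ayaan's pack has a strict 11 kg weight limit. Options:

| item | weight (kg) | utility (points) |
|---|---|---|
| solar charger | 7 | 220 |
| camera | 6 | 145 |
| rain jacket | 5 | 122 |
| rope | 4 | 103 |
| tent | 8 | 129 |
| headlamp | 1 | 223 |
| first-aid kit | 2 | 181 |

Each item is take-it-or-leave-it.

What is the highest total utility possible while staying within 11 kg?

By utility per kg: headlamp 223.00, first-aid kit 90.50, solar charger 31.43 lead.
Taking solar charger + headlamp + first-aid kit: 10 kg used, 624 in utility.
Next best is camera + headlamp + first-aid kit at 549 (9 kg) — short by 75.

624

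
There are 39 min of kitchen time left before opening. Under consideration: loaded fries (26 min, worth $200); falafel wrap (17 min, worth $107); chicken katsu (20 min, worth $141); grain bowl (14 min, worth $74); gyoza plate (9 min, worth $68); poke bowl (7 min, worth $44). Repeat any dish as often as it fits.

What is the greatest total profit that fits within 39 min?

277

Ranking by ratio (profit/min): loaded fries 7.69, gyoza plate 7.56, chicken katsu 7.05, falafel wrap 6.29.
Greedy by ratio would take loaded fries + gyoza plate: 35 min used, total 268.
Dropping loaded fries frees 26 min; slotting in chicken katsu + gyoza plate (29 min) lifts the total to 277 at 38 min.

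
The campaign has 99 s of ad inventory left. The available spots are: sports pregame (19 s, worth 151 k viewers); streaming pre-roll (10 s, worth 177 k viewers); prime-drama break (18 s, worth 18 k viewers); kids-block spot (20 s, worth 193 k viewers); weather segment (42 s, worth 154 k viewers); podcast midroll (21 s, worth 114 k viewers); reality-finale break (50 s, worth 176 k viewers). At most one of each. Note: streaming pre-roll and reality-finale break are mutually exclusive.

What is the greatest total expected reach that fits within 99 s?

Filling by ratio: sports pregame + streaming pre-roll + prime-drama break + kids-block spot + podcast midroll for 653, with 11 s left unused.
Replace prime-drama break and podcast midroll with weather segment: the trade gains 22 net, giving 675 at 91 s.
Every other selection either busts 99 s or breaks a pairing rule or fails to beat 675.

675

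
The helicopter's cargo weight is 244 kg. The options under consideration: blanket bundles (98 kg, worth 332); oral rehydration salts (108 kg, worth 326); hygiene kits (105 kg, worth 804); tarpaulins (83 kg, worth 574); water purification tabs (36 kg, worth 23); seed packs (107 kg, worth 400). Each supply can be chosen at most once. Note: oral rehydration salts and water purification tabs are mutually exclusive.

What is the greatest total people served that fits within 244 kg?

1401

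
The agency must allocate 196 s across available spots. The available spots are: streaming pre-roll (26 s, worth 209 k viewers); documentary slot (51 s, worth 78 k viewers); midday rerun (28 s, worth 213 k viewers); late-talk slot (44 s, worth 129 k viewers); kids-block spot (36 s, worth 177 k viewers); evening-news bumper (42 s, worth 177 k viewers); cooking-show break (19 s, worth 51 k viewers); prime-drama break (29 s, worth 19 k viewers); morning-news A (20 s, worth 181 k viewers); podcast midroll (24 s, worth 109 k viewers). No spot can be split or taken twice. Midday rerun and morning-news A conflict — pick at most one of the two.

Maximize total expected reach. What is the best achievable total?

By expected reach per s: morning-news A 9.05, streaming pre-roll 8.04, midday rerun 7.61 lead.
Taking streaming pre-roll + late-talk slot + kids-block spot + evening-news bumper + morning-news A + podcast midroll: 192 s used, 982 in expected reach.
The closest alternative, streaming pre-roll + midday rerun + late-talk slot + kids-block spot + evening-news bumper + cooking-show break, reaches only 956.

982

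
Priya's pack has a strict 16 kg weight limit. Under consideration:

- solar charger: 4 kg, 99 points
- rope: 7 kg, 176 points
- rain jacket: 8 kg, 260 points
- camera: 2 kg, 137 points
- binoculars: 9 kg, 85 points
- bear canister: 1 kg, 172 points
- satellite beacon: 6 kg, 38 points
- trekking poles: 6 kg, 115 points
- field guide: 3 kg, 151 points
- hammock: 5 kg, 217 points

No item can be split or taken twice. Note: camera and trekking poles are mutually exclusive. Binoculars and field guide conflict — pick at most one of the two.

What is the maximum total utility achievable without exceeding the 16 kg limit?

786

Taking the top-ratio items first gives solar charger + camera + bear canister + field guide + hammock for 776 (15 kg).
Replace solar charger and field guide with rain jacket: the trade gains 10 net, giving 786 at 16 kg.
An exhaustive check of the 1024 subsets confirms 786.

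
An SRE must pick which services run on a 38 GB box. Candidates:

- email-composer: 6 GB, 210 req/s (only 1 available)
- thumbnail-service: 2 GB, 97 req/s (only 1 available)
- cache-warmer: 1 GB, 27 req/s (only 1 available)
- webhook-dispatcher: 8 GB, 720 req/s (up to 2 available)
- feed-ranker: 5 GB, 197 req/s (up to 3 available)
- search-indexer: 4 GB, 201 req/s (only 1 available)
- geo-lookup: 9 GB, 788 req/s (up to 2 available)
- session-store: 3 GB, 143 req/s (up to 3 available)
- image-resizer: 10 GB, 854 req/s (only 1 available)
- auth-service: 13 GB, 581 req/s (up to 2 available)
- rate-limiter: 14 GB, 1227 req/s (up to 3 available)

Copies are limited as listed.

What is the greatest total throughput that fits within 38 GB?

3308

Ranking by ratio (throughput/GB): webhook-dispatcher 90.00, rate-limiter 87.64, geo-lookup 87.56.
Taking the top-ratio services first gives thumbnail-service + cache-warmer + 2×webhook-dispatcher + search-indexer + rate-limiter for 2992 (37 GB).
A better packing is image-resizer + 2×rate-limiter: 38 GB, total 3308.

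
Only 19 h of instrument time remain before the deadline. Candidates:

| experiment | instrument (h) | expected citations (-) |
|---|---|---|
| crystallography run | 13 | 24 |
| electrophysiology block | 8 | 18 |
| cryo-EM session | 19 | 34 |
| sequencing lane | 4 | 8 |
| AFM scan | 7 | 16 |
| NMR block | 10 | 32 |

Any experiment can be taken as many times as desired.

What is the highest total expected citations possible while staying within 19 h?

50

The ratio heuristic lands on AFM scan + NMR block (48) but leaves 2 h idle.
Dropping AFM scan frees 7 h; slotting in electrophysiology block (8 h) lifts the total to 50 at 18 h.
Nothing else within 19 h beats 50.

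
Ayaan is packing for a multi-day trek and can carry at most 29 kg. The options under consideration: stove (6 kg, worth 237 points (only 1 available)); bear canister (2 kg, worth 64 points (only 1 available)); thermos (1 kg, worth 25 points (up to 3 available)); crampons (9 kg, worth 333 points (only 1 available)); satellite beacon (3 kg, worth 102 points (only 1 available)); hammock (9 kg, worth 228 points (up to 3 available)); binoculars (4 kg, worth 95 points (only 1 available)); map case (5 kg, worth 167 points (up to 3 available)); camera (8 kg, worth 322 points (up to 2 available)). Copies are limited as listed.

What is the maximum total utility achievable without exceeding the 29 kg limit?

Greedy by ratio would take stove + bear canister + 2×thermos + satellite beacon + 2×camera: 29 kg used, total 1097.
The 5 kg tied up in 2×thermos and satellite beacon is better spent on map case — total rises to 1112 (29 kg).
That's the maximum — no swap from here does better than 1112.

1112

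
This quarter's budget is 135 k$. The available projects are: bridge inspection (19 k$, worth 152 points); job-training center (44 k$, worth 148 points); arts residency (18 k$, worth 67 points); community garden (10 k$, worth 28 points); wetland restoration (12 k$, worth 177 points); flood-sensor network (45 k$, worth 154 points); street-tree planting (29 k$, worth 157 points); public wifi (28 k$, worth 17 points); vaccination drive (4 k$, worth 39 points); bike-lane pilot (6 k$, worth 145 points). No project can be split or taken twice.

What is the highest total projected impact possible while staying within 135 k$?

891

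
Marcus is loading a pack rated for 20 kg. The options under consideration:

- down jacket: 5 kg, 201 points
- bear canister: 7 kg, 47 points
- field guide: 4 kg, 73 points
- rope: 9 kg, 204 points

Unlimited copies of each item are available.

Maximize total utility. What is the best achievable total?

804

Taking 4×down jacket: 20 kg used, 804 in utility.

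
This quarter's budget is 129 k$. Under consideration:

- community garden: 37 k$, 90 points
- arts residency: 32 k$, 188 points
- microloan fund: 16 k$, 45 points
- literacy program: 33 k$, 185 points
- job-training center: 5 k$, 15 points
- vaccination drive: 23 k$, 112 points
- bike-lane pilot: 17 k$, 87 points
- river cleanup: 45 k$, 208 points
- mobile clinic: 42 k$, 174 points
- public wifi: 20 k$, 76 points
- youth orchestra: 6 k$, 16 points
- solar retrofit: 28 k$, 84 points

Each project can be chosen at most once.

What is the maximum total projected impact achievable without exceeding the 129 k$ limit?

Filling by ratio: arts residency + literacy program + vaccination drive + bike-lane pilot + public wifi for 648, with 4 k$ left unused.
Dropping vaccination drive and public wifi frees 43 k$; slotting in river cleanup (45 k$) lifts the total to 668 at 127 k$.

668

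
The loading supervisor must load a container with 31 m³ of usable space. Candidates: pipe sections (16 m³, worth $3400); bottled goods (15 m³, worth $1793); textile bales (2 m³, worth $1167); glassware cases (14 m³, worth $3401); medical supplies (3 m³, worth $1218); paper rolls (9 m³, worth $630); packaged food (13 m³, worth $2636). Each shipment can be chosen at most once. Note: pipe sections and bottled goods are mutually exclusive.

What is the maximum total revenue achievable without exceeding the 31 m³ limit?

7255

Greedy by ratio would take textile bales + glassware cases + medical supplies + paper rolls: 28 m³ used, total 6416.
Replace textile bales and paper rolls with packaged food: the trade gains 839 net, giving 7255 at 30 m³.
Next best is textile bales + glassware cases + packaged food at 7204 (29 m³) — short by 51.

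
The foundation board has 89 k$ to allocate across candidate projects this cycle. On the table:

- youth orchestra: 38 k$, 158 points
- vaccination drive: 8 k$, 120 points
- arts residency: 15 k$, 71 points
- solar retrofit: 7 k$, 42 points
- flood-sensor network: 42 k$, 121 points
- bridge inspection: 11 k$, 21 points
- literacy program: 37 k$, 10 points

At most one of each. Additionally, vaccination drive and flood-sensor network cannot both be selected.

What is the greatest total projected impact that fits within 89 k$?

Taking youth orchestra + vaccination drive + arts residency + solar retrofit + bridge inspection: 79 k$ used, 412 in projected impact.
Next best is youth orchestra + vaccination drive + arts residency + solar retrofit at 391 (68 k$) — short by 21.

412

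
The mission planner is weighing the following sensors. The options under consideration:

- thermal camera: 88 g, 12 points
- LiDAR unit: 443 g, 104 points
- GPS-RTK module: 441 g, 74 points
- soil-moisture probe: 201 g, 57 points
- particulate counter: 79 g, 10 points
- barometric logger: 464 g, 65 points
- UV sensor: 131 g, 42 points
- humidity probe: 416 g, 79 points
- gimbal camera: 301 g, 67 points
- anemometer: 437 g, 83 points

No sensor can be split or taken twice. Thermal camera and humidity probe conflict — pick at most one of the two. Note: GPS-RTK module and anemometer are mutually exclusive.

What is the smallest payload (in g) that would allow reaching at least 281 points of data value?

1164

Minimise g subject to total data value ≥ 281.
thermal camera + LiDAR unit + soil-moisture probe + UV sensor + gimbal camera: 282 data value at 1164 g.
Any bundle with less than 1164 g falls short of 281.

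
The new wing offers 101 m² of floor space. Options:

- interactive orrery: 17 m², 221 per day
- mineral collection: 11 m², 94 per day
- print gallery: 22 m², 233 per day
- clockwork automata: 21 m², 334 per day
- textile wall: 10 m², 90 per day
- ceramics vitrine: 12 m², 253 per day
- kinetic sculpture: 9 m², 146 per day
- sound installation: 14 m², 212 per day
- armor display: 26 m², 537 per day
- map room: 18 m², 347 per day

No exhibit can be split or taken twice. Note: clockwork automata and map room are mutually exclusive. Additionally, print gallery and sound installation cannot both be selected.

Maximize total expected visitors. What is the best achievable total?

1716

Interactive orrery + ceramics vitrine + kinetic sculpture + sound installation + armor display + map room uses 96 of the 101 m² and totals 1716.
The closest alternative, interactive orrery + clockwork automata + ceramics vitrine + kinetic sculpture + sound installation + armor display, reaches only 1703.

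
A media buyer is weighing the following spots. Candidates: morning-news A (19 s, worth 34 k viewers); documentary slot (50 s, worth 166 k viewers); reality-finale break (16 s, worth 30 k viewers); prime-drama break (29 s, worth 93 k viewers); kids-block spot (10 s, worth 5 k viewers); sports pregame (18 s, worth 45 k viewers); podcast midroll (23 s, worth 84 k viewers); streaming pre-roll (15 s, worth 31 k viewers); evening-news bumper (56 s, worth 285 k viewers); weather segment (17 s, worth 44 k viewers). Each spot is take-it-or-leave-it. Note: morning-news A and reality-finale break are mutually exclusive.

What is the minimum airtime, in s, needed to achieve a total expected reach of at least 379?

Minimise s subject to total expected reach ≥ 379.
podcast midroll + streaming pre-roll + evening-news bumper: 400 expected reach at 94 s.
Below 94 s the best achievable stays under 379.

94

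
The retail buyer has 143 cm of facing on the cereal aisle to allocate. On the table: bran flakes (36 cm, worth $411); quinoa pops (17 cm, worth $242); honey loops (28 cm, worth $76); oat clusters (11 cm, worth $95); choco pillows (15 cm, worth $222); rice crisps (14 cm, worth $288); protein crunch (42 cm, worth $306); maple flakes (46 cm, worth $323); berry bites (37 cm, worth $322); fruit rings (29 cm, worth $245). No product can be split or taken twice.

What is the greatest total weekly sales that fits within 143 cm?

Ranking by ratio (weekly sales/cm): rice crisps 20.57, choco pillows 14.80, quinoa pops 14.24, bran flakes 11.42.
A density-first pass picks bran flakes + quinoa pops + oat clusters + choco pillows + rice crisps + berry bites — 1580 at 130 cm.
The 17 cm tied up in quinoa pops is better spent on fruit rings — total rises to 1583 (142 cm).
Every other selection either busts 143 cm or fails to beat 1583.

1583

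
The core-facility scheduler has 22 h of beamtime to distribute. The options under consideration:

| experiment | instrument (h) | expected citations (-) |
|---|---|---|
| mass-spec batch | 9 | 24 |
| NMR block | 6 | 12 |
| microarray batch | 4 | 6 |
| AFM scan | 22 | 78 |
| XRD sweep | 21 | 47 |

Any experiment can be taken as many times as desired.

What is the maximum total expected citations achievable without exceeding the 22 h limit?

AFM scan uses 22 of the 22 h and totals 78.
That's the maximum — no swap from here does better than 78.

78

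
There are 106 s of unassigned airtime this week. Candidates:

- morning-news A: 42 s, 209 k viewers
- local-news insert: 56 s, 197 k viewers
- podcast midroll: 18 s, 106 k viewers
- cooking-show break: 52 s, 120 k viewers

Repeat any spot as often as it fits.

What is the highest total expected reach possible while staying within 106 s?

Density check — podcast midroll 5.89, morning-news A 4.98, local-news insert 3.52, cooking-show break 2.31 are the best per s.
The ratio ordering already packs tightly: 5×podcast midroll, 90 s, 530.
No other feasible combination exceeds 530.

530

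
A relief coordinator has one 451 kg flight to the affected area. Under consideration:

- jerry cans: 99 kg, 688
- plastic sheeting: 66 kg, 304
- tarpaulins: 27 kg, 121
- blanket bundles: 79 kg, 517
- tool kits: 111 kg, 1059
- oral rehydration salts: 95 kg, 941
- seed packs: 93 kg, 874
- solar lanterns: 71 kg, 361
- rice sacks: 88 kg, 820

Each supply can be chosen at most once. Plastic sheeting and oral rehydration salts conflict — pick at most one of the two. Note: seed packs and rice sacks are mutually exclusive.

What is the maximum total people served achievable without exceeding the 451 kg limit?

3752

Blanket bundles + tool kits + oral rehydration salts + seed packs + solar lanterns uses 449 of the 451 kg and totals 3752.
Runner-up blanket bundles + tool kits + oral rehydration salts + solar lanterns + rice sacks tops out at 3698.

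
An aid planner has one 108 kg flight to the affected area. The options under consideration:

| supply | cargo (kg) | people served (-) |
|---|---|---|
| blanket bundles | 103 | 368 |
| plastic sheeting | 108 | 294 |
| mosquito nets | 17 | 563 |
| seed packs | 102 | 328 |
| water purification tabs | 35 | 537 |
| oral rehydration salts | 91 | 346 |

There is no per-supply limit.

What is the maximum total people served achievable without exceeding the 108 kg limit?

6×mosquito nets uses 102 of the 108 kg and totals 3378.

3378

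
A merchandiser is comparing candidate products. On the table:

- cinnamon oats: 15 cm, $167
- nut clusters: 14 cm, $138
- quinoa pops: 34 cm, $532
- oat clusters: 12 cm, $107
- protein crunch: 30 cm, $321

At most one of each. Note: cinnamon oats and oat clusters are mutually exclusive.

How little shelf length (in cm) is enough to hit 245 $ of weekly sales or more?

26

Minimise cm subject to total weekly sales ≥ 245.
nut clusters + oat clusters: 245 weekly sales at 26 cm.
No combination under 26 cm hits 245.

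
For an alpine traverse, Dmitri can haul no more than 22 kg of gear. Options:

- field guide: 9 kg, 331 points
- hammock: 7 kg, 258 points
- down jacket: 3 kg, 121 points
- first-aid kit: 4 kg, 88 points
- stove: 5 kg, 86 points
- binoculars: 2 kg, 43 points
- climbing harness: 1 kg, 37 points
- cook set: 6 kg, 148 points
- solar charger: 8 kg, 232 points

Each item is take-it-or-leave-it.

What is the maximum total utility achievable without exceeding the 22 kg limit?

790

Field guide + hammock + down jacket + binoculars + climbing harness uses 22 of the 22 kg and totals 790.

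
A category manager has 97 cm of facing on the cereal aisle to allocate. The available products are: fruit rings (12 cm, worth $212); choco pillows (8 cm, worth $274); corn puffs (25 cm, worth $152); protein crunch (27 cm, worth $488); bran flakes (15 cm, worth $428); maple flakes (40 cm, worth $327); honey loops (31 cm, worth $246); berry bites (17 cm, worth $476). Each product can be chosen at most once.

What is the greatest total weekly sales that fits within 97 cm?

1878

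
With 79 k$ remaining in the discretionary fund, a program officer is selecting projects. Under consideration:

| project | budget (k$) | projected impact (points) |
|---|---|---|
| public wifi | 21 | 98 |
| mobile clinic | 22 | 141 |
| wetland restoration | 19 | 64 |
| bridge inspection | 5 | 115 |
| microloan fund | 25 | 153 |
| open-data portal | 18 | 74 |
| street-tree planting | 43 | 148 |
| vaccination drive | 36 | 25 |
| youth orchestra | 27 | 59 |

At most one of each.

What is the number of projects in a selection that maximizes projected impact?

4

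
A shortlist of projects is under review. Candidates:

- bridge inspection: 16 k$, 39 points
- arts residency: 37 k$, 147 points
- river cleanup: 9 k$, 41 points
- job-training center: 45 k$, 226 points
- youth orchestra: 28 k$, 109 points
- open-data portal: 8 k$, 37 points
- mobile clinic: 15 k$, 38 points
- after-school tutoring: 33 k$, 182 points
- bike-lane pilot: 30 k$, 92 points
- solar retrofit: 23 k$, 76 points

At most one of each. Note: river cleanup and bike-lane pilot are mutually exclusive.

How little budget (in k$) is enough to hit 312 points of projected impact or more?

69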